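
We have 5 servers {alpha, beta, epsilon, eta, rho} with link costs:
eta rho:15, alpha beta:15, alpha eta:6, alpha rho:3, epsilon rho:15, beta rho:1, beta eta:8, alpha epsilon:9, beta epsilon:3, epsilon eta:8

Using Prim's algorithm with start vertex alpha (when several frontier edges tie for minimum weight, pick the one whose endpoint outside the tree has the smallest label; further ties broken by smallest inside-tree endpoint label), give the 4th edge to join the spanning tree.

alpha-eta

Prim's algorithm from alpha:
Step 1: cheapest edge leaving the tree is alpha rho (3); add rho.
Step 2: cheapest edge leaving the tree is beta rho (1); add beta.
Step 3: cheapest edge leaving the tree is beta epsilon (3); add epsilon.
Step 4: cheapest edge leaving the tree is alpha eta (6); add eta.
The 4th edge added is alpha eta.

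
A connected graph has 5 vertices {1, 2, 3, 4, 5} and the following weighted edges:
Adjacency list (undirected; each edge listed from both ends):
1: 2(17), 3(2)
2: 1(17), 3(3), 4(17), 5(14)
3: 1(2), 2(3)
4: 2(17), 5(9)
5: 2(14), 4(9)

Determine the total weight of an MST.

Prim's algorithm from 4:
Step 1: frontier [4-5 9, 2-4 17] → take 4-5 (9); add 5.
Step 2: frontier [2-4 17, 2-5 14] → take 2-5 (14); add 2.
Step 3: frontier [2-3 3, 1-2 17] → take 2-3 (3); add 3.
Step 4: frontier [1-2 17, 1-3 2] → take 1-3 (2); add 1.
MST edges: 4-5, 2-5, 2-3, 1-3; total weight 9+14+3+2 = 28.

28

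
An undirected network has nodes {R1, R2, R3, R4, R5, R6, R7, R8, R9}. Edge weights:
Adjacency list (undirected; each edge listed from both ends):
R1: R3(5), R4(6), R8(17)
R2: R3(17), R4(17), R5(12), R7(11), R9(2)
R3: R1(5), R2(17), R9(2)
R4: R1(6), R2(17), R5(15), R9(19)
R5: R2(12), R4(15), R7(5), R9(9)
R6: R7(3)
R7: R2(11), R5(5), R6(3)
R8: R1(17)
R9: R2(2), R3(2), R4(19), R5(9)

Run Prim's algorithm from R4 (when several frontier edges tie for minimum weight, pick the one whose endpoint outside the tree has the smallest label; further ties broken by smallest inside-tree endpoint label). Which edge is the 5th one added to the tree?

R5-R9

Grow the tree from R4 using Prim:
Step 1: cheapest edge leaving the tree is R1—R4 (6); add R1.
Step 2: cheapest edge leaving the tree is R1—R3 (5); add R3.
Step 3: cheapest edge leaving the tree is R3—R9 (2); add R9.
Step 4: cheapest edge leaving the tree is R2—R9 (2); add R2.
Step 5: cheapest edge leaving the tree is R5—R9 (9); add R5.
Step 6: cheapest edge leaving the tree is R5—R7 (5); add R7.
Step 7: cheapest edge leaving the tree is R6—R7 (3); add R6.
Step 8: cheapest edge leaving the tree is R1—R8 (17); add R8.
The 5th edge added is R5—R9.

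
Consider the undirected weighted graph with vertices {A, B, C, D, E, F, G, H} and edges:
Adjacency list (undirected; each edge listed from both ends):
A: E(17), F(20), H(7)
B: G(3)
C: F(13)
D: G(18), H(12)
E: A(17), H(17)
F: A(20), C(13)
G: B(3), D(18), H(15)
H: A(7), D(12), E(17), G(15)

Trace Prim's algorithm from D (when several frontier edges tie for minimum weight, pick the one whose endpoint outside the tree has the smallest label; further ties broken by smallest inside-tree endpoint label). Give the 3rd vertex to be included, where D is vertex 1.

Prim, starting at D.
Step 1: frontier [D–H 12, D–G 18] → take D–H (12); add H.
Step 2: frontier [D–G 18, A–H 7, G–H 15, E–H 17] → take A–H (7); add A.
Step 3: frontier [A–E 17, A–F 20, D–G 18, G–H 15, E–H 17] → take G–H (15); add G.
Step 4: frontier [A–E 17, A–F 20, B–G 3, E–H 17] → take B–G (3); add B.
Step 5: frontier [A–E 17, A–F 20, E–H 17] → take A–E (17); add E.
Step 6: frontier [A–F 20] → take A–F (20); add F.
Step 7: frontier [C–F 13] → take C–F (13); add C.
Vertex order: D, H, A, G, B, E, F, C. The 3rd vertex is A.

A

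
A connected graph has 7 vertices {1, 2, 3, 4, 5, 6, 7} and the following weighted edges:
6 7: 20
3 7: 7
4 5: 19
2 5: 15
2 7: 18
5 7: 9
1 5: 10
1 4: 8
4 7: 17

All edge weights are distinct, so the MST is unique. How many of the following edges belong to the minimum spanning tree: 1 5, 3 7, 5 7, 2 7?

3

Kruskal: consider edges lightest-first.
3 7 (7): add. Components now {1} {2} {3,7} {4} {5} {6}
1 4 (8): add. Components now {1,4} {2} {3,7} {5} {6}
5 7 (9): add. Components now {1,4} {2} {3,5,7} {6}
1 5 (10): add. Components now {1,3,4,5,7} {2} {6}
2 5 (15): add. Components now {1,2,3,4,5,7} {6}
4 7 (17): skip — 4 and 7 already connected.
2 7 (18): skip — 2 and 7 already connected.
4 5 (19): skip — 4 and 5 already connected.
6 7 (20): add. Components now {1,2,3,4,5,6,7}
MST edge set: {3 7, 1 4, 5 7, 1 5, 2 5, 6 7}.
Of the listed edges, {1 5, 3 7, 5 7} are in the MST → 3.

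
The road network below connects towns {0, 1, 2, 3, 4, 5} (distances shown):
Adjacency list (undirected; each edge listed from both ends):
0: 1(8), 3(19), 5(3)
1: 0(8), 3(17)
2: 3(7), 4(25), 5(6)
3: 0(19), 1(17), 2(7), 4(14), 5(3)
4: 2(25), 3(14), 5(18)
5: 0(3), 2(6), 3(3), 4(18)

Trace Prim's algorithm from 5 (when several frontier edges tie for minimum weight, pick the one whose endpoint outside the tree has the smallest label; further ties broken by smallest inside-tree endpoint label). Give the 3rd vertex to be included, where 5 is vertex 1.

3

Prim, starting at 5.
Step 1: frontier [0–5 3, 3–5 3, 2–5 6, 4–5 18] → take 0–5 (3); add 0.
Step 2: frontier [0–1 8, 0–3 19, 3–5 3, 2–5 6, 4–5 18] → take 3–5 (3); add 3.
Step 3: frontier [0–1 8, 2–3 7, 3–4 14, 1–3 17, 2–5 6, 4–5 18] → take 2–5 (6); add 2.
Step 4: frontier [0–1 8, 2–4 25, 3–4 14, 1–3 17, 4–5 18] → take 0–1 (8); add 1.
Step 5: frontier [2–4 25, 3–4 14, 4–5 18] → take 3–4 (14); add 4.
Vertex order: 5, 0, 3, 2, 1, 4. The 3rd vertex is 3.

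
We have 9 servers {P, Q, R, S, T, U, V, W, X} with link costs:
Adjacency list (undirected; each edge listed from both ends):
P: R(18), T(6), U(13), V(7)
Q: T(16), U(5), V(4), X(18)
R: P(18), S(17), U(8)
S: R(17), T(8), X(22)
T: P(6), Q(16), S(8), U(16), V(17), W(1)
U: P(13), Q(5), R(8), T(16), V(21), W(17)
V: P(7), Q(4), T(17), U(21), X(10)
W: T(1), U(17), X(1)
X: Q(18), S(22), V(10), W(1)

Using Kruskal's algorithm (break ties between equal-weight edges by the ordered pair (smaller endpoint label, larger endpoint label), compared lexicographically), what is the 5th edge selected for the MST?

Kruskal: consider edges lightest-first.
T–W (1): add — endpoints in different components.
W–X (1): add — endpoints in different components.
Q–V (4): add — endpoints in different components.
Q–U (5): add — endpoints in different components.
P–T (6): add — endpoints in different components.
P–V (7): add — endpoints in different components.
R–U (8): add — endpoints in different components.
S–T (8): add — endpoints in different components.
The 5th edge added is P–T.

P-T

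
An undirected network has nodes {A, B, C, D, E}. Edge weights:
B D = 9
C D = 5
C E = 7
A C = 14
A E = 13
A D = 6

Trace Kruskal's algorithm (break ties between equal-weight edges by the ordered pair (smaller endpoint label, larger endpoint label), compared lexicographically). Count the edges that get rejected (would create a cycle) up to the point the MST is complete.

0

Kruskal's algorithm — process edges by increasing weight (ties by edge label):
C D (5): add. Components now {A} {B} {C,D} {E}
A D (6): add. Components now {A,C,D} {B} {E}
C E (7): add. Components now {A,C,D,E} {B}
B D (9): add. Components now {A,B,C,D,E}
Edges rejected before the tree was complete: 0.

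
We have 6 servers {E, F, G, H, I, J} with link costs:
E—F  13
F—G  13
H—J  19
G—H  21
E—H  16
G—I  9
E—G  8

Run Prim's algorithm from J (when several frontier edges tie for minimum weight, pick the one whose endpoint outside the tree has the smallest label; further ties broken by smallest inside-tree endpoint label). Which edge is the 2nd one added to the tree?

E-H

Prim, starting at J.
Step 1: frontier [H—J 19] → take H—J (19); add H.
Step 2: frontier [E—H 16, G—H 21] → take E—H (16); add E.
Step 3: frontier [E—G 8, E—F 13, G—H 21] → take E—G (8); add G.
Step 4: frontier [E—F 13, G—I 9, F—G 13] → take G—I (9); add I.
Step 5: frontier [E—F 13, F—G 13] → take E—F (13); add F.
The 2nd edge added is E—H.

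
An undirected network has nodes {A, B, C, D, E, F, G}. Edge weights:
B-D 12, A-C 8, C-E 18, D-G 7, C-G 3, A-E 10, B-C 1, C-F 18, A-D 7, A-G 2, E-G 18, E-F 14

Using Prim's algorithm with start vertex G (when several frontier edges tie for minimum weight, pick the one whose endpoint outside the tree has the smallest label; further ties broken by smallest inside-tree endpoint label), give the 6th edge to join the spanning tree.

E-F

Prim, starting at G.
Step 1: frontier [A-G 2, C-G 3, D-G 7, E-G 18] → take A-G (2); add A.
Step 2: frontier [A-D 7, A-C 8, A-E 10, C-G 3, D-G 7, E-G 18] → take C-G (3); add C.
Step 3: frontier [A-D 7, A-E 10, B-C 1, C-E 18, C-F 18, D-G 7, E-G 18] → take B-C (1); add B.
Step 4: frontier [A-D 7, A-E 10, B-D 12, C-E 18, C-F 18, D-G 7, E-G 18] → take A-D (7); add D.
Step 5: frontier [A-E 10, C-E 18, C-F 18, E-G 18] → take A-E (10); add E.
Step 6: frontier [C-F 18, E-F 14] → take E-F (14); add F.
The 6th edge added is E-F.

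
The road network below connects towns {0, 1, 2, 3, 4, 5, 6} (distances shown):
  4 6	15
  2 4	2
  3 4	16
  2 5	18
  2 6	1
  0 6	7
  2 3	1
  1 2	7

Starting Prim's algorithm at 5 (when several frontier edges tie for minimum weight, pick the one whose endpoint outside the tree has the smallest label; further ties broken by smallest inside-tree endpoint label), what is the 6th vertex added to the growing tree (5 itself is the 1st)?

Grow the tree from 5 using Prim:
Step 1: cheapest edge leaving the tree is 2 5 (18); add 2.
Step 2: cheapest edge leaving the tree is 2 3 (1); add 3.
Step 3: cheapest edge leaving the tree is 2 6 (1); add 6.
Step 4: cheapest edge leaving the tree is 2 4 (2); add 4.
Step 5: cheapest edge leaving the tree is 0 6 (7); add 0.
Step 6: cheapest edge leaving the tree is 1 2 (7); add 1.
Vertex order: 5, 2, 3, 6, 4, 0, 1. The 6th vertex is 0.

0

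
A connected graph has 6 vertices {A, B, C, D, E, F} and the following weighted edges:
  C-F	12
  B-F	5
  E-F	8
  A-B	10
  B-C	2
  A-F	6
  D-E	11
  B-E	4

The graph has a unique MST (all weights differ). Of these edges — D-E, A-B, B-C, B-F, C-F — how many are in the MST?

3

Kruskal: consider edges lightest-first.
B-C (2): add. Components now {A} {B,C} {D} {E} {F}
B-E (4): add. Components now {A} {B,C,E} {D} {F}
B-F (5): add. Components now {A} {B,C,E,F} {D}
A-F (6): add. Components now {A,B,C,E,F} {D}
E-F (8): skip — E and F already connected.
A-B (10): skip — A and B already connected.
D-E (11): add. Components now {A,B,C,D,E,F}
MST edge set: {B-C, B-E, B-F, A-F, D-E}.
Of the listed edges, {D-E, B-C, B-F} are in the MST → 3.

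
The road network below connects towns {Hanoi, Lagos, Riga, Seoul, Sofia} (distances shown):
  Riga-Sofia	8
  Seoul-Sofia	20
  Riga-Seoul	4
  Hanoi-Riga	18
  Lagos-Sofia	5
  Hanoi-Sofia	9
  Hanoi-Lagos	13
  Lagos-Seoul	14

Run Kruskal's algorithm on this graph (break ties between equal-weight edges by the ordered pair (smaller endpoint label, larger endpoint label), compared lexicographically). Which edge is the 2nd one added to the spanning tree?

Lagos-Sofia

Sort edges by weight, then run Kruskal:
Riga-Seoul (4): add — endpoints in different components.
Lagos-Sofia (5): add — endpoints in different components.
Riga-Sofia (8): add — endpoints in different components.
Hanoi-Sofia (9): add — endpoints in different components.
The 2nd edge added is Lagos-Sofia.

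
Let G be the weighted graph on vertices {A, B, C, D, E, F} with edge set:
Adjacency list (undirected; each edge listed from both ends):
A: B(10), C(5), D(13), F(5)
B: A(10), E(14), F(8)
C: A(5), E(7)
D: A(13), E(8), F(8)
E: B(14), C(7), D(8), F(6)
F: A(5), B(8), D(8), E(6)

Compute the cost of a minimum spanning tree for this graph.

32

Prim's algorithm from F:
Step 1: frontier [A—F 5, E—F 6, B—F 8, D—F 8] → take A—F (5); add A.
Step 2: frontier [A—C 5, A—B 10, A—D 13, E—F 6, B—F 8, D—F 8] → take A—C (5); add C.
Step 3: frontier [A—B 10, A—D 13, C—E 7, E—F 6, B—F 8, D—F 8] → take E—F (6); add E.
Step 4: frontier [A—B 10, A—D 13, D—E 8, B—E 14, B—F 8, D—F 8] → take B—F (8); add B.
Step 5: frontier [A—D 13, D—E 8, D—F 8] → take D—E (8); add D.
MST edges: A—F, A—C, E—F, B—F, D—E; total weight 5+5+6+8+8 = 32.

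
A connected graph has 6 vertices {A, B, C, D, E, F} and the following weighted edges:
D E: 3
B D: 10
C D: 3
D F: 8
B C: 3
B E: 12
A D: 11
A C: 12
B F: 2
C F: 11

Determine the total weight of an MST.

Prim, starting at E.
Step 1: cheapest edge leaving the tree is D E (3); add D.
Step 2: cheapest edge leaving the tree is C D (3); add C.
Step 3: cheapest edge leaving the tree is B C (3); add B.
Step 4: cheapest edge leaving the tree is B F (2); add F.
Step 5: cheapest edge leaving the tree is A D (11); add A.
MST edges: D E, C D, B C, B F, A D; total weight 3+3+3+2+11 = 22.

22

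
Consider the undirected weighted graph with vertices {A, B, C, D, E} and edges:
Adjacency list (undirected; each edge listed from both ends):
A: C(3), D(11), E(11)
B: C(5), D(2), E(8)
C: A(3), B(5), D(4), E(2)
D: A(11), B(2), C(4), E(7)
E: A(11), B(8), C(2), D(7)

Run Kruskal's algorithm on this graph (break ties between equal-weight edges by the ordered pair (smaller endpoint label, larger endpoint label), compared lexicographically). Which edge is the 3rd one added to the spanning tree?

Sort edges by weight, then run Kruskal:
B–D (2): add. Components now {A} {B,D} {C} {E}
C–E (2): add. Components now {A} {B,D} {C,E}
A–C (3): add. Components now {A,C,E} {B,D}
C–D (4): add. Components now {A,B,C,D,E}
The 3rd edge added is A–C.

A-C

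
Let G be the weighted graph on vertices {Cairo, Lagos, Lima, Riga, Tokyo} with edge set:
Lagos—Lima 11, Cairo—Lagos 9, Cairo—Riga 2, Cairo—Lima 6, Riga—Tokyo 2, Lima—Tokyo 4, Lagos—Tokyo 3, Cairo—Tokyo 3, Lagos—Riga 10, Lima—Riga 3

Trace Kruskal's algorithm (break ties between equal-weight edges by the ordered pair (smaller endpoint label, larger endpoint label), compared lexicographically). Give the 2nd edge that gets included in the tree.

Sort edges by weight, then run Kruskal:
Cairo—Riga (2): add — endpoints in different components.
Riga—Tokyo (2): add — endpoints in different components.
Cairo—Tokyo (3): skip — Tokyo and Cairo already connected.
Lagos—Tokyo (3): add — endpoints in different components.
Lima—Riga (3): add — endpoints in different components.
The 2nd edge added is Riga—Tokyo.

Riga-Tokyo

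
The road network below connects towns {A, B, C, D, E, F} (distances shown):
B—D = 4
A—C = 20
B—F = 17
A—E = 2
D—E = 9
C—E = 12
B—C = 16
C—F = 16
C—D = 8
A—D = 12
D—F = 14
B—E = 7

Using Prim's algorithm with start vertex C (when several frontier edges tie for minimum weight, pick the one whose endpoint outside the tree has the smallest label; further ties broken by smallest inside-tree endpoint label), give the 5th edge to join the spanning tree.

Prim, starting at C.
Step 1: frontier [C—D 8, C—E 12, B—C 16, C—F 16, A—C 20] → take C—D (8); add D.
Step 2: frontier [C—E 12, B—C 16, C—F 16, A—C 20, B—D 4, D—E 9, A—D 12, D—F 14] → take B—D (4); add B.
Step 3: frontier [B—E 7, B—F 17, C—E 12, C—F 16, A—C 20, D—E 9, A—D 12, D—F 14] → take B—E (7); add E.
Step 4: frontier [B—F 17, C—F 16, A—C 20, A—D 12, D—F 14, A—E 2] → take A—E (2); add A.
Step 5: frontier [B—F 17, C—F 16, D—F 14] → take D—F (14); add F.
The 5th edge added is D—F.

D-F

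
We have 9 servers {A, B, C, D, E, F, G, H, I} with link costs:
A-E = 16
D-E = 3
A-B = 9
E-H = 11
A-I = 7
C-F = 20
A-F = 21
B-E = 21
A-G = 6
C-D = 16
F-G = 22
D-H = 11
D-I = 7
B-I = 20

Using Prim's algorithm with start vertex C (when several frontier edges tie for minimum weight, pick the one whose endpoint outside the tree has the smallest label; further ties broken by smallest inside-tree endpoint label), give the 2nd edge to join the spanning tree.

D-E

Prim, starting at C.
Step 1: cheapest edge leaving the tree is C-D (16); add D.
Step 2: cheapest edge leaving the tree is D-E (3); add E.
Step 3: cheapest edge leaving the tree is D-I (7); add I.
Step 4: cheapest edge leaving the tree is A-I (7); add A.
Step 5: cheapest edge leaving the tree is A-G (6); add G.
Step 6: cheapest edge leaving the tree is A-B (9); add B.
Step 7: cheapest edge leaving the tree is D-H (11); add H.
Step 8: cheapest edge leaving the tree is C-F (20); add F.
The 2nd edge added is D-E.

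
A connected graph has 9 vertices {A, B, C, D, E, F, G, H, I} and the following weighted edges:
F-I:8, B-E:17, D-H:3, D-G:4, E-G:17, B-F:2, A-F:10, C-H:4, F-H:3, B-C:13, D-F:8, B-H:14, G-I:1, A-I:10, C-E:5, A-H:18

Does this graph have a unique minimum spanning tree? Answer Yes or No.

No

Kruskal's algorithm — process edges by increasing weight (ties by edge label):
G-I (1): add — endpoints in different components.
B-F (2): add — endpoints in different components.
D-H (3): add — endpoints in different components.
F-H (3): add — endpoints in different components.
C-H (4): add — endpoints in different components.
D-G (4): add — endpoints in different components.
C-E (5): add — endpoints in different components.
D-F (8): skip — D and F already connected.
F-I (8): skip — F and I already connected.
A-F (10): add — endpoints in different components.
Non-tree edge A-I has weight 10, equal to the heaviest edge on its tree cycle — swapping gives another MST of the same weight. Not unique.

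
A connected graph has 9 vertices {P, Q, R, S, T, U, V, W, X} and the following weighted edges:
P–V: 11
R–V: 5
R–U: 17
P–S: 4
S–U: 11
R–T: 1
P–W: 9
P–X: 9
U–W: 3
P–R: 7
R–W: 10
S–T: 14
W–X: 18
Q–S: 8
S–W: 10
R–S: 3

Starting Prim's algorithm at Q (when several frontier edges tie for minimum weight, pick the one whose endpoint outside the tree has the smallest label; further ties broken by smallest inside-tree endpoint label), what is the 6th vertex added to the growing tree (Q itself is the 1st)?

V

Grow the tree from Q using Prim:
Step 1: cheapest edge leaving the tree is Q–S (8); add S.
Step 2: cheapest edge leaving the tree is R–S (3); add R.
Step 3: cheapest edge leaving the tree is R–T (1); add T.
Step 4: cheapest edge leaving the tree is P–S (4); add P.
Step 5: cheapest edge leaving the tree is R–V (5); add V.
Step 6: cheapest edge leaving the tree is P–W (9); add W.
Step 7: cheapest edge leaving the tree is U–W (3); add U.
Step 8: cheapest edge leaving the tree is P–X (9); add X.
Vertex order: Q, S, R, T, P, V, W, U, X. The 6th vertex is V.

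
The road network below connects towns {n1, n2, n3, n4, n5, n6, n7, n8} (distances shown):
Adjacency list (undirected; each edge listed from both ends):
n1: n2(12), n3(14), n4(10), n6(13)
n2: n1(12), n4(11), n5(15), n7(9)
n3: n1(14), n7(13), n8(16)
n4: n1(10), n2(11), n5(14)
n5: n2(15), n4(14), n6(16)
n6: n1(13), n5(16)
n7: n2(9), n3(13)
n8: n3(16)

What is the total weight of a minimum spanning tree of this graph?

86

Kruskal: consider edges lightest-first.
n2–n7 (9): add — endpoints in different components.
n1–n4 (10): add — endpoints in different components.
n2–n4 (11): add — endpoints in different components.
n1–n2 (12): skip — n1 and n2 already connected.
n1–n6 (13): add — endpoints in different components.
n3–n7 (13): add — endpoints in different components.
n1–n3 (14): skip — n1 and n3 already connected.
n4–n5 (14): add — endpoints in different components.
n2–n5 (15): skip — n2 and n5 already connected.
n3–n8 (16): add — endpoints in different components.
MST edges: n2–n7, n1–n4, n2–n4, n1–n6, n3–n7, n4–n5, n3–n8; total weight 9+10+11+13+13+14+16 = 86.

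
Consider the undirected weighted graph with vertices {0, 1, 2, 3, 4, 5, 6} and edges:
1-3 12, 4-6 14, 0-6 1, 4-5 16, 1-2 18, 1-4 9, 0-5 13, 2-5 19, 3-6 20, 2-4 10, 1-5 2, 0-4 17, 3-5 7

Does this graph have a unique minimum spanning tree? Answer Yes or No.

Kruskal: consider edges lightest-first.
0-6 (1): add. Components now {0,6} {1} {2} {3} {4} {5}
1-5 (2): add. Components now {0,6} {1,5} {2} {3} {4}
3-5 (7): add. Components now {0,6} {1,3,5} {2} {4}
1-4 (9): add. Components now {0,6} {1,3,4,5} {2}
2-4 (10): add. Components now {0,6} {1,2,3,4,5}
1-3 (12): skip — 1 and 3 already connected.
0-5 (13): add. Components now {0,1,2,3,4,5,6}
Every non-tree edge has weight strictly greater than the heaviest edge on the tree path between its endpoints, so the MST is unique.

Yes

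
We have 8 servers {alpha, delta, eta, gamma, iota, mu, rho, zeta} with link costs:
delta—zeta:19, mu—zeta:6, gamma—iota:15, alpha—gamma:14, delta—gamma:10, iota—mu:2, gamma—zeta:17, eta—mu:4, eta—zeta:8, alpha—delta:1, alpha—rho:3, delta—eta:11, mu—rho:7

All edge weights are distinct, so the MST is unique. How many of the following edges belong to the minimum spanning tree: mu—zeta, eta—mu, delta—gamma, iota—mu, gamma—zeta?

Kruskal: consider edges lightest-first.
alpha—delta (1): add — endpoints in different components.
iota—mu (2): add — endpoints in different components.
alpha—rho (3): add — endpoints in different components.
eta—mu (4): add — endpoints in different components.
mu—zeta (6): add — endpoints in different components.
mu—rho (7): add — endpoints in different components.
eta—zeta (8): skip — zeta and eta already connected.
delta—gamma (10): add — endpoints in different components.
MST edge set: {alpha—delta, iota—mu, alpha—rho, eta—mu, mu—zeta, mu—rho, delta—gamma}.
Of the listed edges, {mu—zeta, eta—mu, delta—gamma, iota—mu} are in the MST → 4.

4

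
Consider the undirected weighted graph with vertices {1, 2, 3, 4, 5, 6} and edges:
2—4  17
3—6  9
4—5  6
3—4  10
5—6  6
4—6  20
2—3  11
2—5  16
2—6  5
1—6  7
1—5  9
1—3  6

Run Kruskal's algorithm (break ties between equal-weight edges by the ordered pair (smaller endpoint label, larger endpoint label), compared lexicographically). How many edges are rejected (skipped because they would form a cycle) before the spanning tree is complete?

0

Sort edges by weight, then run Kruskal:
2—6 (5): add. Components now {1} {2,6} {3} {4} {5}
1—3 (6): add. Components now {1,3} {2,6} {4} {5}
4—5 (6): add. Components now {1,3} {2,6} {4,5}
5—6 (6): add. Components now {1,3} {2,4,5,6}
1—6 (7): add. Components now {1,2,3,4,5,6}
Edges rejected before the tree was complete: 0.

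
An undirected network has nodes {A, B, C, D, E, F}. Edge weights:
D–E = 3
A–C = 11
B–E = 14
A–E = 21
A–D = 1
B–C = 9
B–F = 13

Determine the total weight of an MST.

Sort edges by weight, then run Kruskal:
A–D (1): add. Components now {A,D} {B} {C} {E} {F}
D–E (3): add. Components now {A,D,E} {B} {C} {F}
B–C (9): add. Components now {A,D,E} {B,C} {F}
A–C (11): add. Components now {A,B,C,D,E} {F}
B–F (13): add. Components now {A,B,C,D,E,F}
MST edges: A–D, D–E, B–C, A–C, B–F; total weight 1+3+9+11+13 = 37.

37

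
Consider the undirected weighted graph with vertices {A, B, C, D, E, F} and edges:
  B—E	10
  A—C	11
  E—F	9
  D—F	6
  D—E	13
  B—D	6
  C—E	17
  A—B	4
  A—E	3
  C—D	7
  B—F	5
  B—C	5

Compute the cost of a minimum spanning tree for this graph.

Kruskal: consider edges lightest-first.
A—E (3): add. Components now {A,E} {B} {C} {D} {F}
A—B (4): add. Components now {A,B,E} {C} {D} {F}
B—C (5): add. Components now {A,B,C,E} {D} {F}
B—F (5): add. Components now {A,B,C,E,F} {D}
B—D (6): add. Components now {A,B,C,D,E,F}
MST edges: A—E, A—B, B—C, B—F, B—D; total weight 3+4+5+5+6 = 23.

23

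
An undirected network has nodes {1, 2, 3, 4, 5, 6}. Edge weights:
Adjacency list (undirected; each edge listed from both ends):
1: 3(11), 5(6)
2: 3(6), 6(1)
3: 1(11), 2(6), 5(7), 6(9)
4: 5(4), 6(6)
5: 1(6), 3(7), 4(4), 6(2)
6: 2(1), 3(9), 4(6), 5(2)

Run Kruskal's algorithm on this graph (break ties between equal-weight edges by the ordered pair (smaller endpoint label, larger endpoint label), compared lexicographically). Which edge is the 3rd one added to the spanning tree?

Sort edges by weight, then run Kruskal:
2–6 (1): add. Components now {1} {2,6} {3} {4} {5}
5–6 (2): add. Components now {1} {2,5,6} {3} {4}
4–5 (4): add. Components now {1} {2,4,5,6} {3}
1–5 (6): add. Components now {1,2,4,5,6} {3}
2–3 (6): add. Components now {1,2,3,4,5,6}
The 3rd edge added is 4–5.

4-5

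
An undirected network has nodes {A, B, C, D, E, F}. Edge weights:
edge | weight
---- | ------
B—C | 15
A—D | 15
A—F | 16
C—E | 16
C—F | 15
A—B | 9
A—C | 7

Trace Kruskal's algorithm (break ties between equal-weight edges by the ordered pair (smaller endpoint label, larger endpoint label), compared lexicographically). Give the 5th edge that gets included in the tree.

Kruskal: consider edges lightest-first.
A—C (7): add. Components now {A,C} {B} {D} {E} {F}
A—B (9): add. Components now {A,B,C} {D} {E} {F}
A—D (15): add. Components now {A,B,C,D} {E} {F}
B—C (15): skip — B and C already connected.
C—F (15): add. Components now {A,B,C,D,F} {E}
A—F (16): skip — A and F already connected.
C—E (16): add. Components now {A,B,C,D,E,F}
The 5th edge added is C—E.

C-E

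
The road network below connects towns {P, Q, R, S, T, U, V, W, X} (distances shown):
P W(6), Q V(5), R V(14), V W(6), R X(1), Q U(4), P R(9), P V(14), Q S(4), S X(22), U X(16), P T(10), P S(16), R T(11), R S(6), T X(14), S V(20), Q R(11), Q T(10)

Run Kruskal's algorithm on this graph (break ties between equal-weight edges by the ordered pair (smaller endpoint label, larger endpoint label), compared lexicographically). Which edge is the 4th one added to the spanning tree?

Kruskal's algorithm — process edges by increasing weight (ties by edge label):
R X (1): add — endpoints in different components.
Q S (4): add — endpoints in different components.
Q U (4): add — endpoints in different components.
Q V (5): add — endpoints in different components.
P W (6): add — endpoints in different components.
R S (6): add — endpoints in different components.
V W (6): add — endpoints in different components.
P R (9): skip — R and P already connected.
P T (10): add — endpoints in different components.
The 4th edge added is Q V.

Q-V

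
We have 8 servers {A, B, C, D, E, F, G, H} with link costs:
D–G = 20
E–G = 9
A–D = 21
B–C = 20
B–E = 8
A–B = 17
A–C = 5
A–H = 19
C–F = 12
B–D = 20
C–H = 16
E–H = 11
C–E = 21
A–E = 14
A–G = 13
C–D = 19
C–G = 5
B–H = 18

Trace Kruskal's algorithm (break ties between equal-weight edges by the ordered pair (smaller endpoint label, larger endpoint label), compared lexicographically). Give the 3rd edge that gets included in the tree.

Sort edges by weight, then run Kruskal:
A–C (5): add — endpoints in different components.
C–G (5): add — endpoints in different components.
B–E (8): add — endpoints in different components.
E–G (9): add — endpoints in different components.
E–H (11): add — endpoints in different components.
C–F (12): add — endpoints in different components.
A–G (13): skip — A and G already connected.
A–E (14): skip — A and E already connected.
C–H (16): skip — C and H already connected.
A–B (17): skip — A and B already connected.
B–H (18): skip — B and H already connected.
A–H (19): skip — A and H already connected.
C–D (19): add — endpoints in different components.
The 3rd edge added is B–E.

B-E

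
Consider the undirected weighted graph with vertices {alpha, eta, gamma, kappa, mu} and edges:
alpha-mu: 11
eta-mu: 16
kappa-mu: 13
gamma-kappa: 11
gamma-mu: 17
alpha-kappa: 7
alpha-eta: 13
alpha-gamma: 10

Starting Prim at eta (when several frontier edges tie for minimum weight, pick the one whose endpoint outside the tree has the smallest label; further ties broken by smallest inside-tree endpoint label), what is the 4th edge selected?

alpha-mu

Grow the tree from eta using Prim:
Step 1: frontier [alpha-eta 13, eta-mu 16] → take alpha-eta (13); add alpha.
Step 2: frontier [alpha-kappa 7, alpha-gamma 10, alpha-mu 11, eta-mu 16] → take alpha-kappa (7); add kappa.
Step 3: frontier [alpha-gamma 10, alpha-mu 11, eta-mu 16, gamma-kappa 11, kappa-mu 13] → take alpha-gamma (10); add gamma.
Step 4: frontier [alpha-mu 11, eta-mu 16, gamma-mu 17, kappa-mu 13] → take alpha-mu (11); add mu.
The 4th edge added is alpha-mu.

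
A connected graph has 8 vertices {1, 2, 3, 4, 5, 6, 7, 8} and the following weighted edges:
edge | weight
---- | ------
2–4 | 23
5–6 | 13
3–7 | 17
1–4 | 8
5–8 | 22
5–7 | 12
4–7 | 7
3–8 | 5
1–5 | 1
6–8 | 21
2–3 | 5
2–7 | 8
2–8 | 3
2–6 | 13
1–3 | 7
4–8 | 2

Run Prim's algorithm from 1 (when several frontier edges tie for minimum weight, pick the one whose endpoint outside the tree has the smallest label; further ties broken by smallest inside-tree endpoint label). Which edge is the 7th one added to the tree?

Prim, starting at 1.
Step 1: cheapest edge leaving the tree is 1–5 (1); add 5.
Step 2: cheapest edge leaving the tree is 1–3 (7); add 3.
Step 3: cheapest edge leaving the tree is 2–3 (5); add 2.
Step 4: cheapest edge leaving the tree is 2–8 (3); add 8.
Step 5: cheapest edge leaving the tree is 4–8 (2); add 4.
Step 6: cheapest edge leaving the tree is 4–7 (7); add 7.
Step 7: cheapest edge leaving the tree is 2–6 (13); add 6.
The 7th edge added is 2–6.

2-6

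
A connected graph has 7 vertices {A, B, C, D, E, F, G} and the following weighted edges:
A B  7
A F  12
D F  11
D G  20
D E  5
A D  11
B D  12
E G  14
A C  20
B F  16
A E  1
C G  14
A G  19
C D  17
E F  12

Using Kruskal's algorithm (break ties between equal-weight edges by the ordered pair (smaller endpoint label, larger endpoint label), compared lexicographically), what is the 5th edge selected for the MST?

C-G

Sort edges by weight, then run Kruskal:
A E (1): add. Components now {A,E} {B} {C} {D} {F} {G}
D E (5): add. Components now {A,D,E} {B} {C} {F} {G}
A B (7): add. Components now {A,B,D,E} {C} {F} {G}
A D (11): skip — A and D already connected.
D F (11): add. Components now {A,B,D,E,F} {C} {G}
A F (12): skip — A and F already connected.
B D (12): skip — B and D already connected.
E F (12): skip — E and F already connected.
C G (14): add. Components now {A,B,D,E,F} {C,G}
E G (14): add. Components now {A,B,C,D,E,F,G}
The 5th edge added is C G.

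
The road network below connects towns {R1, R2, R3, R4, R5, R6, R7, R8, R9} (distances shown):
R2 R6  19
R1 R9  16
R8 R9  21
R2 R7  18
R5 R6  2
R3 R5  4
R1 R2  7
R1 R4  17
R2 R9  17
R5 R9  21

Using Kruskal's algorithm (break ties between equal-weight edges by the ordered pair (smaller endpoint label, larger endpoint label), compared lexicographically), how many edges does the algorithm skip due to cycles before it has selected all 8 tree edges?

2

Kruskal: consider edges lightest-first.
R5 R6 (2): add — endpoints in different components.
R3 R5 (4): add — endpoints in different components.
R1 R2 (7): add — endpoints in different components.
R1 R9 (16): add — endpoints in different components.
R1 R4 (17): add — endpoints in different components.
R2 R9 (17): skip — R9 and R2 already connected.
R2 R7 (18): add — endpoints in different components.
R2 R6 (19): add — endpoints in different components.
R5 R9 (21): skip — R9 and R5 already connected.
R8 R9 (21): add — endpoints in different components.
Edges rejected before the tree was complete: 2.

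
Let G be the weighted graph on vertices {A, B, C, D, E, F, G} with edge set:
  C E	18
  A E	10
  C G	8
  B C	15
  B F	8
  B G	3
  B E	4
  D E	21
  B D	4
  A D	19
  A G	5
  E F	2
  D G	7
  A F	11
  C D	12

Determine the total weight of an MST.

Kruskal: consider edges lightest-first.
E F (2): add. Components now {A} {B} {C} {D} {E,F} {G}
B G (3): add. Components now {A} {B,G} {C} {D} {E,F}
B D (4): add. Components now {A} {B,D,G} {C} {E,F}
B E (4): add. Components now {A} {B,D,E,F,G} {C}
A G (5): add. Components now {A,B,D,E,F,G} {C}
D G (7): skip — D and G already connected.
B F (8): skip — B and F already connected.
C G (8): add. Components now {A,B,C,D,E,F,G}
MST edges: E F, B G, B D, B E, A G, C G; total weight 2+3+4+4+5+8 = 26.

26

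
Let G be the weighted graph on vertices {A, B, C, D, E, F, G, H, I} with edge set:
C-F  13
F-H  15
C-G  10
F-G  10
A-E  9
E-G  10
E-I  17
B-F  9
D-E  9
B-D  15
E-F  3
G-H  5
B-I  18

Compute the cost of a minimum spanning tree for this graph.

72

Kruskal: consider edges lightest-first.
E-F (3): add — endpoints in different components.
G-H (5): add — endpoints in different components.
A-E (9): add — endpoints in different components.
B-F (9): add — endpoints in different components.
D-E (9): add — endpoints in different components.
C-G (10): add — endpoints in different components.
E-G (10): add — endpoints in different components.
F-G (10): skip — F and G already connected.
C-F (13): skip — C and F already connected.
B-D (15): skip — B and D already connected.
F-H (15): skip — F and H already connected.
E-I (17): add — endpoints in different components.
MST edges: E-F, G-H, A-E, B-F, D-E, C-G, E-G, E-I; total weight 3+5+9+9+9+10+10+17 = 72.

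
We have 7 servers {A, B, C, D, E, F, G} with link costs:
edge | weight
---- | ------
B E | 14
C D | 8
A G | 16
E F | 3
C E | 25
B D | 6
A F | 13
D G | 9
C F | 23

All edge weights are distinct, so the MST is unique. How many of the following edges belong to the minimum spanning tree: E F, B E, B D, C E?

3

Kruskal's algorithm — process edges by increasing weight (ties by edge label):
E F (3): add — endpoints in different components.
B D (6): add — endpoints in different components.
C D (8): add — endpoints in different components.
D G (9): add — endpoints in different components.
A F (13): add — endpoints in different components.
B E (14): add — endpoints in different components.
MST edge set: {E F, B D, C D, D G, A F, B E}.
Of the listed edges, {E F, B E, B D} are in the MST → 3.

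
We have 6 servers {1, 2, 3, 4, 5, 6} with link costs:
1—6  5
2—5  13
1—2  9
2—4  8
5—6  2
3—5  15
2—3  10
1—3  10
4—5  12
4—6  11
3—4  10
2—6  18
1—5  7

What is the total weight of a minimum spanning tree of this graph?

Prim, starting at 2.
Step 1: frontier [2—4 8, 1—2 9, 2—3 10, 2—5 13, 2—6 18] → take 2—4 (8); add 4.
Step 2: frontier [1—2 9, 2—3 10, 2—5 13, 2—6 18, 3—4 10, 4—6 11, 4—5 12] → take 1—2 (9); add 1.
Step 3: frontier [1—6 5, 1—5 7, 1—3 10, 2—3 10, 2—5 13, 2—6 18, 3—4 10, 4—6 11, 4—5 12] → take 1—6 (5); add 6.
Step 4: frontier [1—5 7, 1—3 10, 2—3 10, 2—5 13, 3—4 10, 4—5 12, 5—6 2] → take 5—6 (2); add 5.
Step 5: frontier [1—3 10, 2—3 10, 3—4 10, 3—5 15] → take 1—3 (10); add 3.
MST edges: 2—4, 1—2, 1—6, 5—6, 1—3; total weight 8+9+5+2+10 = 34.

34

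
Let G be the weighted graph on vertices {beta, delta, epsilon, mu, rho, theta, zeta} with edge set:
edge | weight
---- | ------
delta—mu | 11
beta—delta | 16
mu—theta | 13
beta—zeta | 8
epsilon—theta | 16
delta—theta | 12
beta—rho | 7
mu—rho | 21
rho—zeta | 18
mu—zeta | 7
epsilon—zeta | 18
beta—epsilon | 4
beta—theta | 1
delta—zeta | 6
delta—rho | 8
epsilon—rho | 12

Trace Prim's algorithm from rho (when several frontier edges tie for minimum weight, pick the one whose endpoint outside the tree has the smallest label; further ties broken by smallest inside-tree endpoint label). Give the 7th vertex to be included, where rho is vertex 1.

Prim's algorithm from rho:
Step 1: cheapest edge leaving the tree is beta—rho (7); add beta.
Step 2: cheapest edge leaving the tree is beta—theta (1); add theta.
Step 3: cheapest edge leaving the tree is beta—epsilon (4); add epsilon.
Step 4: cheapest edge leaving the tree is delta—rho (8); add delta.
Step 5: cheapest edge leaving the tree is delta—zeta (6); add zeta.
Step 6: cheapest edge leaving the tree is mu—zeta (7); add mu.
Vertex order: rho, beta, theta, epsilon, delta, zeta, mu. The 7th vertex is mu.

mu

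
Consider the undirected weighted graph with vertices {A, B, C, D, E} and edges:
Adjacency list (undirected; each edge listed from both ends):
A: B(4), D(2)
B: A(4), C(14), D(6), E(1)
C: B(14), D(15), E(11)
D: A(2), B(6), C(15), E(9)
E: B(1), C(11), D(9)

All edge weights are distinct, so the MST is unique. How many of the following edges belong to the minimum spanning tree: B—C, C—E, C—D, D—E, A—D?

2

Kruskal's algorithm — process edges by increasing weight (ties by edge label):
B—E (1): add. Components now {A} {B,E} {C} {D}
A—D (2): add. Components now {A,D} {B,E} {C}
A—B (4): add. Components now {A,B,D,E} {C}
B—D (6): skip — B and D already connected.
D—E (9): skip — D and E already connected.
C—E (11): add. Components now {A,B,C,D,E}
MST edge set: {B—E, A—D, A—B, C—E}.
Of the listed edges, {C—E, A—D} are in the MST → 2.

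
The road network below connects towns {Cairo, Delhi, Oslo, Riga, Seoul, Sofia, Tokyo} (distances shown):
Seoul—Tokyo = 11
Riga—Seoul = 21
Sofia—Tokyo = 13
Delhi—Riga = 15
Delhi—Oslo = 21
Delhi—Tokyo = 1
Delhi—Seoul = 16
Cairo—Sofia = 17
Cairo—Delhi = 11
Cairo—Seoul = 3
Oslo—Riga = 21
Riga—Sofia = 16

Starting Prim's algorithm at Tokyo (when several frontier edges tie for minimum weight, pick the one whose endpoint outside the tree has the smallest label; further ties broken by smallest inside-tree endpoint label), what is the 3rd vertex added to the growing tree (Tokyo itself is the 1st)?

Cairo

Prim's algorithm from Tokyo:
Step 1: cheapest edge leaving the tree is Delhi—Tokyo (1); add Delhi.
Step 2: cheapest edge leaving the tree is Cairo—Delhi (11); add Cairo.
Step 3: cheapest edge leaving the tree is Cairo—Seoul (3); add Seoul.
Step 4: cheapest edge leaving the tree is Sofia—Tokyo (13); add Sofia.
Step 5: cheapest edge leaving the tree is Delhi—Riga (15); add Riga.
Step 6: cheapest edge leaving the tree is Delhi—Oslo (21); add Oslo.
Vertex order: Tokyo, Delhi, Cairo, Seoul, Sofia, Riga, Oslo. The 3rd vertex is Cairo.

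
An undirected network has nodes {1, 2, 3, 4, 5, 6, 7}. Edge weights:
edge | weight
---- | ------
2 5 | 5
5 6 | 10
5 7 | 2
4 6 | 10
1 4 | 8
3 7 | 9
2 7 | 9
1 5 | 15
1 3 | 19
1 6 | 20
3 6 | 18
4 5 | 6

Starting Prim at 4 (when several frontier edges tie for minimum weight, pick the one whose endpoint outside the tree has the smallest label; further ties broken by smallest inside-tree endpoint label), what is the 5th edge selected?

3-7

Grow the tree from 4 using Prim:
Step 1: frontier [4 5 6, 1 4 8, 4 6 10] → take 4 5 (6); add 5.
Step 2: frontier [1 4 8, 4 6 10, 5 7 2, 2 5 5, 5 6 10, 1 5 15] → take 5 7 (2); add 7.
Step 3: frontier [1 4 8, 4 6 10, 2 5 5, 5 6 10, 1 5 15, 2 7 9, 3 7 9] → take 2 5 (5); add 2.
Step 4: frontier [1 4 8, 4 6 10, 5 6 10, 1 5 15, 3 7 9] → take 1 4 (8); add 1.
Step 5: frontier [1 3 19, 1 6 20, 4 6 10, 5 6 10, 3 7 9] → take 3 7 (9); add 3.
Step 6: frontier [1 6 20, 3 6 18, 4 6 10, 5 6 10] → take 4 6 (10); add 6.
The 5th edge added is 3 7.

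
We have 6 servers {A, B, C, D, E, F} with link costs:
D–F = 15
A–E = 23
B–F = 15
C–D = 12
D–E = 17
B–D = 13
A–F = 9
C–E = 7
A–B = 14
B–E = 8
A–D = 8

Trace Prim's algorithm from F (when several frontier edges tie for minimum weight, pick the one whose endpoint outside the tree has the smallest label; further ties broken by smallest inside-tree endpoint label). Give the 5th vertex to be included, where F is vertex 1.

E

Grow the tree from F using Prim:
Step 1: cheapest edge leaving the tree is A–F (9); add A.
Step 2: cheapest edge leaving the tree is A–D (8); add D.
Step 3: cheapest edge leaving the tree is C–D (12); add C.
Step 4: cheapest edge leaving the tree is C–E (7); add E.
Step 5: cheapest edge leaving the tree is B–E (8); add B.
Vertex order: F, A, D, C, E, B. The 5th vertex is E.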